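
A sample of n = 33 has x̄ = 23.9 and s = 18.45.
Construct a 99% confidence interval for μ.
(15.11, 32.69)

t-interval (σ unknown):
df = n - 1 = 32
t* = 2.738 for 99% confidence

Margin of error = t* · s/√n = 2.738 · 18.45/√33 = 8.79

CI: (15.11, 32.69)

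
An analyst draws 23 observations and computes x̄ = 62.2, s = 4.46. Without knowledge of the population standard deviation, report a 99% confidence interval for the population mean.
(59.58, 64.82)

t-interval (σ unknown):
df = n - 1 = 22
t* = 2.819 for 99% confidence

Margin of error = t* · s/√n = 2.819 · 4.46/√23 = 2.62

CI: (59.58, 64.82)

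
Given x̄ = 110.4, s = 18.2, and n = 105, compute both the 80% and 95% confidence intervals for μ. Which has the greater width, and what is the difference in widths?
95% CI is wider by 2.46

df = 104
80% CI: t* = 1.290, (108.11, 112.69), width = 2 · t* · s/√n = 4.58
95% CI: t* = 1.983, (106.88, 113.92), width = 2 · t* · s/√n = 7.04

The 95% CI is wider by 7.04 - 4.58 = 2.46.
Higher confidence requires a wider interval.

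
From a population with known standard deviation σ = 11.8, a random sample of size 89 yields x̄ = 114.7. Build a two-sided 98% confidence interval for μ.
(111.79, 117.61)

z-interval (σ known):
z* = 2.326 for 98% confidence

Margin of error = z* · σ/√n = 2.326 · 11.8/√89 = 2.91

CI: (114.7 - 2.91, 114.7 + 2.91) = (111.79, 117.61)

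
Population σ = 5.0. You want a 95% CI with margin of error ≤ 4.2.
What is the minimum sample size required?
n ≥ 6

For margin E ≤ 4.2:
n ≥ (z* · σ / E)²
n ≥ (1.960 · 5.0 / 4.2)²
n ≥ 5.44

Minimum n = 6 (rounding up)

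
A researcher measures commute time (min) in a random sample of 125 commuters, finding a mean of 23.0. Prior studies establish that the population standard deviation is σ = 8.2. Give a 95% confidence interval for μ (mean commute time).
(21.56, 24.44)

z-interval (σ known):
z* = 1.960 for 95% confidence

Margin of error = z* · σ/√n = 1.960 · 8.2/√125 = 1.44

CI: (23.0 - 1.44, 23.0 + 1.44) = (21.56, 24.44)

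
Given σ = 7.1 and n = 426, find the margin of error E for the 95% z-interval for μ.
Margin of error = 0.67

Margin of error = z* · σ/√n
= 1.960 · 7.1/√426
= 1.960 · 7.1/20.6398
= 0.67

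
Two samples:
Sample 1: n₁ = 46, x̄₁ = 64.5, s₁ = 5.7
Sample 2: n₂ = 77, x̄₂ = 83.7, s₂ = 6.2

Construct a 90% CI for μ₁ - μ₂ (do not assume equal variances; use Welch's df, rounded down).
(-21.02, -17.38)

Difference: x̄₁ - x̄₂ = -19.20
SE = √(s₁²/n₁ + s₂²/n₂) = √(5.7²/46 + 6.2²/77) = 1.0980
df = 101.17 → 101 (Welch–Satterthwaite, rounded down)
t* = 1.660

CI: -19.20 ± 1.660 · 1.0980 = -19.20 ± 1.82 = (-21.02, -17.38)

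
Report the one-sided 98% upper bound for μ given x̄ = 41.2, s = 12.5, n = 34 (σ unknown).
μ ≤ 45.78

Upper bound (one-sided):
t* = 2.138 (one-sided for 98%)
Upper bound = x̄ + t* · s/√n = 41.2 + 2.138 · 12.5/√34 = 45.78

We are 98% confident that μ ≤ 45.78.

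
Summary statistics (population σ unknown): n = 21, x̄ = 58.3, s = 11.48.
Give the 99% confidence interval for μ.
(51.17, 65.43)

t-interval (σ unknown):
df = n - 1 = 20
t* = 2.845 for 99% confidence

Margin of error = t* · s/√n = 2.845 · 11.48/√21 = 7.13

CI: (51.17, 65.43)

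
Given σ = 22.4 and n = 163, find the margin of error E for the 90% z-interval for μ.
Margin of error = 2.89

Margin of error = z* · σ/√n
= 1.645 · 22.4/√163
= 1.645 · 22.4/12.7671
= 2.89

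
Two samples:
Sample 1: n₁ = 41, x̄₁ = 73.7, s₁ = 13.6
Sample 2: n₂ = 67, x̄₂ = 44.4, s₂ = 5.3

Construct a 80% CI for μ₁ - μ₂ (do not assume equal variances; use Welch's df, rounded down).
(26.41, 32.19)

Difference: x̄₁ - x̄₂ = 29.30
SE = √(s₁²/n₁ + s₂²/n₂) = √(13.6²/41 + 5.3²/67) = 2.2205
df = 47.53 → 47 (Welch–Satterthwaite, rounded down)
t* = 1.300

CI: 29.30 ± 1.300 · 2.2205 = 29.30 ± 2.89 = (26.41, 32.19)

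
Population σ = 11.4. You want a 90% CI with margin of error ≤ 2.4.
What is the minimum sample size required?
n ≥ 62

For margin E ≤ 2.4:
n ≥ (z* · σ / E)²
n ≥ (1.645 · 11.4 / 2.4)²
n ≥ 61.05

Minimum n = 62 (rounding up)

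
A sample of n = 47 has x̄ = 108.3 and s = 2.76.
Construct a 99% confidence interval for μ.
(107.22, 109.38)

t-interval (σ unknown):
df = n - 1 = 46
t* = 2.687 for 99% confidence

Margin of error = t* · s/√n = 2.687 · 2.76/√47 = 1.08

CI: (107.22, 109.38)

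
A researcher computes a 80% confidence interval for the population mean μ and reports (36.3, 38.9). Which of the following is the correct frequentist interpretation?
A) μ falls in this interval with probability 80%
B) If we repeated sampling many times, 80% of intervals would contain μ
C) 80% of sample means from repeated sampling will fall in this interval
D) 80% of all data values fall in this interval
B

A) Wrong — μ is fixed; the randomness lives in the interval, not in μ.
B) Correct — this is the frequentist long-run coverage interpretation.
C) Wrong — coverage applies to intervals containing μ, not to future x̄ values.
D) Wrong — a CI is about the parameter μ, not individual data values.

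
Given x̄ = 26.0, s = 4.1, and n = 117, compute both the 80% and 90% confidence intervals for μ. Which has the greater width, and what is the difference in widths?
90% CI is wider by 0.28

df = 116
80% CI: t* = 1.289, (25.51, 26.49), width = 2 · t* · s/√n = 0.98
90% CI: t* = 1.658, (25.37, 26.63), width = 2 · t* · s/√n = 1.26

The 90% CI is wider by 1.26 - 0.98 = 0.28.
Higher confidence requires a wider interval.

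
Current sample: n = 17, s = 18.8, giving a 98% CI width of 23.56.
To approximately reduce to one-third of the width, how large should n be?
n ≈ 153

CI width ∝ 1/√n
To reduce width by factor 3, need √n to grow by 3 → need 3² = 9 times as many samples.

Current: n = 17, width = 23.56
New: n = 153, width ≈ 7.15

Width reduced by factor of 23.56/7.15 = 3.30.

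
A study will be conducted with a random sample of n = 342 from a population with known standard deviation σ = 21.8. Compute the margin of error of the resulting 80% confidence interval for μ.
Margin of error = 1.51

Margin of error = z* · σ/√n
= 1.282 · 21.8/√342
= 1.282 · 21.8/18.4932
= 1.51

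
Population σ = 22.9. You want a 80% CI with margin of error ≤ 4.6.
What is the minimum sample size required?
n ≥ 41

For margin E ≤ 4.6:
n ≥ (z* · σ / E)²
n ≥ (1.282 · 22.9 / 4.6)²
n ≥ 40.73

Minimum n = 41 (rounding up)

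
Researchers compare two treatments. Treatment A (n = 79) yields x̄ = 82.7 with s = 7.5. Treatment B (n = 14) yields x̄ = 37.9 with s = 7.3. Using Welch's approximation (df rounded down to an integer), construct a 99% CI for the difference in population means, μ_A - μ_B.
(38.68, 50.92)

Difference: x̄₁ - x̄₂ = 44.80
SE = √(s₁²/n₁ + s₂²/n₂) = √(7.5²/79 + 7.3²/14) = 2.1257
df = 18.21 → 18 (Welch–Satterthwaite, rounded down)
t* = 2.878

CI: 44.80 ± 2.878 · 2.1257 = 44.80 ± 6.12 = (38.68, 50.92)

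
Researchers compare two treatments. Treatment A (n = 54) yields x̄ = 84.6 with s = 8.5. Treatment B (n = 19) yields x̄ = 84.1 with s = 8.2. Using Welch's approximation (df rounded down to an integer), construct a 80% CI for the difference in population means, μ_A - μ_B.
(-2.39, 3.39)

Difference: x̄₁ - x̄₂ = 0.50
SE = √(s₁²/n₁ + s₂²/n₂) = √(8.5²/54 + 8.2²/19) = 2.2084
df = 32.60 → 32 (Welch–Satterthwaite, rounded down)
t* = 1.309

CI: 0.50 ± 1.309 · 2.2084 = 0.50 ± 2.89 = (-2.39, 3.39)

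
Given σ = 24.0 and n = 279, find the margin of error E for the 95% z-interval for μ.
Margin of error = 2.82

Margin of error = z* · σ/√n
= 1.960 · 24.0/√279
= 1.960 · 24.0/16.7033
= 2.82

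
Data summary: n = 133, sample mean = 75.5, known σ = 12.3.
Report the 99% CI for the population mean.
(72.75, 78.25)

z-interval (σ known):
z* = 2.576 for 99% confidence

Margin of error = z* · σ/√n = 2.576 · 12.3/√133 = 2.75

CI: (75.5 - 2.75, 75.5 + 2.75) = (72.75, 78.25)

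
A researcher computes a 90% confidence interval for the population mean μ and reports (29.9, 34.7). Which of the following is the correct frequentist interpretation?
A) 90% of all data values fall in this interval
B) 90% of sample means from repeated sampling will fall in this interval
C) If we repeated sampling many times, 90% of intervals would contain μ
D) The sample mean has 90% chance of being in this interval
C

A) Wrong — a CI is about the parameter μ, not individual data values.
B) Wrong — coverage applies to intervals containing μ, not to future x̄ values.
C) Correct — this is the frequentist long-run coverage interpretation.
D) Wrong — x̄ is observed and sits in the interval by construction.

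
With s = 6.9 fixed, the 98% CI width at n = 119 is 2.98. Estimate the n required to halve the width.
n ≈ 476

CI width ∝ 1/√n
To reduce width by factor 2, need √n to grow by 2 → need 2² = 4 times as many samples.

Current: n = 119, width = 2.98
New: n = 476, width ≈ 1.48

Width reduced by factor of 2.98/1.48 = 2.01.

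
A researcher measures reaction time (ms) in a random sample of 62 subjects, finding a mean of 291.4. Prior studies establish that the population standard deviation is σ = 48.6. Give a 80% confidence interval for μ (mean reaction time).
(283.49, 299.31)

z-interval (σ known):
z* = 1.282 for 80% confidence

Margin of error = z* · σ/√n = 1.282 · 48.6/√62 = 7.91

CI: (291.4 - 7.91, 291.4 + 7.91) = (283.49, 299.31)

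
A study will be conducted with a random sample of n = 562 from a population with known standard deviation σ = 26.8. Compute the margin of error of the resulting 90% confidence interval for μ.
Margin of error = 1.86

Margin of error = z* · σ/√n
= 1.645 · 26.8/√562
= 1.645 · 26.8/23.7065
= 1.86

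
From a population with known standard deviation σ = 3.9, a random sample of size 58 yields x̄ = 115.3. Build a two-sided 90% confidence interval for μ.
(114.46, 116.14)

z-interval (σ known):
z* = 1.645 for 90% confidence

Margin of error = z* · σ/√n = 1.645 · 3.9/√58 = 0.84

CI: (115.3 - 0.84, 115.3 + 0.84) = (114.46, 116.14)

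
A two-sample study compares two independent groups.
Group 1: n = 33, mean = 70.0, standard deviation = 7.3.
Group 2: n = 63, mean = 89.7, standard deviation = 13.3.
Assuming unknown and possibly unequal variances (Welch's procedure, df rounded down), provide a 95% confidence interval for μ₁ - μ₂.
(-23.88, -15.52)

Difference: x̄₁ - x̄₂ = -19.70
SE = √(s₁²/n₁ + s₂²/n₂) = √(7.3²/33 + 13.3²/63) = 2.1030
df = 93.75 → 93 (Welch–Satterthwaite, rounded down)
t* = 1.986

CI: -19.70 ± 1.986 · 2.1030 = -19.70 ± 4.18 = (-23.88, -15.52)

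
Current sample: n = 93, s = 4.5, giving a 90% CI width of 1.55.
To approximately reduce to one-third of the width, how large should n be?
n ≈ 837

CI width ∝ 1/√n
To reduce width by factor 3, need √n to grow by 3 → need 3² = 9 times as many samples.

Current: n = 93, width = 1.55
New: n = 837, width ≈ 0.51

Width reduced by factor of 1.55/0.51 = 3.04.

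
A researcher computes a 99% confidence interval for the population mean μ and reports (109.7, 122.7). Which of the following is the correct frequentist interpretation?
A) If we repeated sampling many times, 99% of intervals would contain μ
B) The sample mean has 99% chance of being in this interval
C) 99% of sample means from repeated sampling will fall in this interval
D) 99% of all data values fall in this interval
A

A) Correct — this is the frequentist long-run coverage interpretation.
B) Wrong — x̄ is observed and sits in the interval by construction.
C) Wrong — coverage applies to intervals containing μ, not to future x̄ values.
D) Wrong — a CI is about the parameter μ, not individual data values.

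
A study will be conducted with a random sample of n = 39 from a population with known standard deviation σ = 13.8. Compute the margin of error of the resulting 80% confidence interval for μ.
Margin of error = 2.83

Margin of error = z* · σ/√n
= 1.282 · 13.8/√39
= 1.282 · 13.8/6.2450
= 2.83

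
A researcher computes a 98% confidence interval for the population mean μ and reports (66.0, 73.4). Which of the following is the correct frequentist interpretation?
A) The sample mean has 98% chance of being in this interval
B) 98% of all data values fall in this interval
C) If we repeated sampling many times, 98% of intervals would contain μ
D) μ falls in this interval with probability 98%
C

A) Wrong — x̄ is observed and sits in the interval by construction.
B) Wrong — a CI is about the parameter μ, not individual data values.
C) Correct — this is the frequentist long-run coverage interpretation.
D) Wrong — μ is fixed; the randomness lives in the interval, not in μ.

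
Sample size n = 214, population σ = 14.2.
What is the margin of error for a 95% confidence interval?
Margin of error = 1.90

Margin of error = z* · σ/√n
= 1.960 · 14.2/√214
= 1.960 · 14.2/14.6287
= 1.90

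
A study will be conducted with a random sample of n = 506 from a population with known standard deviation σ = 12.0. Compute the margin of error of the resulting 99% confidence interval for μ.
Margin of error = 1.37

Margin of error = z* · σ/√n
= 2.576 · 12.0/√506
= 2.576 · 12.0/22.4944
= 1.37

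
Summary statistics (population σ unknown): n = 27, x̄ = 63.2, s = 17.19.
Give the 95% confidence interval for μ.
(56.40, 70.00)

t-interval (σ unknown):
df = n - 1 = 26
t* = 2.056 for 95% confidence

Margin of error = t* · s/√n = 2.056 · 17.19/√27 = 6.80

CI: (56.40, 70.00)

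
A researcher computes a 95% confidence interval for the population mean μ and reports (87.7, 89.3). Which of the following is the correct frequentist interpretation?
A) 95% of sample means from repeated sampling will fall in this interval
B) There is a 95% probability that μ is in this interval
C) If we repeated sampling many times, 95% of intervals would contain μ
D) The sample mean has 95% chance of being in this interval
C

A) Wrong — coverage applies to intervals containing μ, not to future x̄ values.
B) Wrong — μ is fixed; the randomness lives in the interval, not in μ.
C) Correct — this is the frequentist long-run coverage interpretation.
D) Wrong — x̄ is observed and sits in the interval by construction.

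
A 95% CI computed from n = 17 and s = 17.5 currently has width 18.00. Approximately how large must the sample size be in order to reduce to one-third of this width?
n ≈ 153

CI width ∝ 1/√n
To reduce width by factor 3, need √n to grow by 3 → need 3² = 9 times as many samples.

Current: n = 17, width = 18.00
New: n = 153, width ≈ 5.59

Width reduced by factor of 18.00/5.59 = 3.22.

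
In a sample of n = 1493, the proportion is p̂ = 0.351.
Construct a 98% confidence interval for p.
(0.322, 0.380)

Proportion CI:
SE = √(p̂(1-p̂)/n) = √(0.351 · 0.649 / 1493) = 0.01235

z* = 2.326
Margin = z* · SE = 2.326 · 0.01235 = 0.0287

CI: 0.351 ± 0.0287 = (0.322, 0.380)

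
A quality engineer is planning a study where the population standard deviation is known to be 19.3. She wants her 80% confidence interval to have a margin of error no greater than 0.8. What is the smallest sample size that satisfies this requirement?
n ≥ 957

For margin E ≤ 0.8:
n ≥ (z* · σ / E)²
n ≥ (1.282 · 19.3 / 0.8)²
n ≥ 956.56

Minimum n = 957 (rounding up)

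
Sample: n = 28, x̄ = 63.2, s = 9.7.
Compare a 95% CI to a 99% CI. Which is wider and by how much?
99% CI is wider by 2.64

df = 27
95% CI: t* = 2.052, (59.44, 66.96), width = 2 · t* · s/√n = 7.52
99% CI: t* = 2.771, (58.12, 68.28), width = 2 · t* · s/√n = 10.16

The 99% CI is wider by 10.16 - 7.52 = 2.64.
Higher confidence requires a wider interval.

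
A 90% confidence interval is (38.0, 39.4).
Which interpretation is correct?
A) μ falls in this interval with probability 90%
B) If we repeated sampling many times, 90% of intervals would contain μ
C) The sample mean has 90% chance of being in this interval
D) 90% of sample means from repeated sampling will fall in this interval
B

A) Wrong — μ is fixed; the randomness lives in the interval, not in μ.
B) Correct — this is the frequentist long-run coverage interpretation.
C) Wrong — x̄ is observed and sits in the interval by construction.
D) Wrong — coverage applies to intervals containing μ, not to future x̄ values.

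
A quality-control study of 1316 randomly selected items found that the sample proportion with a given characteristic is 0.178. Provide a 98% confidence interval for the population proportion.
(0.153, 0.203)

Proportion CI:
SE = √(p̂(1-p̂)/n) = √(0.178 · 0.822 / 1316) = 0.01054

z* = 2.326
Margin = z* · SE = 2.326 · 0.01054 = 0.0245

CI: 0.178 ± 0.0245 = (0.153, 0.203)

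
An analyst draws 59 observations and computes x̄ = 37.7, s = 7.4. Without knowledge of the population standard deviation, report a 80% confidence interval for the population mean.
(36.45, 38.95)

t-interval (σ unknown):
df = n - 1 = 58
t* = 1.296 for 80% confidence

Margin of error = t* · s/√n = 1.296 · 7.4/√59 = 1.25

CI: (36.45, 38.95)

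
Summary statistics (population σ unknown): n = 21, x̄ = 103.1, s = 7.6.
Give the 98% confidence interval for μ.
(98.91, 107.29)

t-interval (σ unknown):
df = n - 1 = 20
t* = 2.528 for 98% confidence

Margin of error = t* · s/√n = 2.528 · 7.6/√21 = 4.19

CI: (98.91, 107.29)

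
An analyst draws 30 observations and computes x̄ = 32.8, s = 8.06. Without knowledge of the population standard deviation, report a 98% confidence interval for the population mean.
(29.18, 36.42)

t-interval (σ unknown):
df = n - 1 = 29
t* = 2.462 for 98% confidence

Margin of error = t* · s/√n = 2.462 · 8.06/√30 = 3.62

CI: (29.18, 36.42)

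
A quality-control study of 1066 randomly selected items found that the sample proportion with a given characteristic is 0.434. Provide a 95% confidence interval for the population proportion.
(0.404, 0.464)

Proportion CI:
SE = √(p̂(1-p̂)/n) = √(0.434 · 0.566 / 1066) = 0.01518

z* = 1.960
Margin = z* · SE = 1.960 · 0.01518 = 0.0298

CI: 0.434 ± 0.0298 = (0.404, 0.464)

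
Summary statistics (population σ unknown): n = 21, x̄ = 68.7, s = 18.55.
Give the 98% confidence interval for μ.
(58.47, 78.93)

t-interval (σ unknown):
df = n - 1 = 20
t* = 2.528 for 98% confidence

Margin of error = t* · s/√n = 2.528 · 18.55/√21 = 10.23

CI: (58.47, 78.93)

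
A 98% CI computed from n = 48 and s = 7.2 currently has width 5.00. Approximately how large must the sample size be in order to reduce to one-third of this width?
n ≈ 432

CI width ∝ 1/√n
To reduce width by factor 3, need √n to grow by 3 → need 3² = 9 times as many samples.

Current: n = 48, width = 5.00
New: n = 432, width ≈ 1.62

Width reduced by factor of 5.00/1.62 = 3.09.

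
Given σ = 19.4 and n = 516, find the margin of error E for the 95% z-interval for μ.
Margin of error = 1.67

Margin of error = z* · σ/√n
= 1.960 · 19.4/√516
= 1.960 · 19.4/22.7156
= 1.67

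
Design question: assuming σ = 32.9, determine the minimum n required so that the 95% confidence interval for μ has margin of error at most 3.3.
n ≥ 382

For margin E ≤ 3.3:
n ≥ (z* · σ / E)²
n ≥ (1.960 · 32.9 / 3.3)²
n ≥ 381.84

Minimum n = 382 (rounding up)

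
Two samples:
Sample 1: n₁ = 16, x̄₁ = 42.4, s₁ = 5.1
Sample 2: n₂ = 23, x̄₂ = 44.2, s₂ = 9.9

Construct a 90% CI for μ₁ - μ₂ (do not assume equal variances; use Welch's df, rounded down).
(-5.90, 2.30)

Difference: x̄₁ - x̄₂ = -1.80
SE = √(s₁²/n₁ + s₂²/n₂) = √(5.1²/16 + 9.9²/23) = 2.4263
df = 34.60 → 34 (Welch–Satterthwaite, rounded down)
t* = 1.691

CI: -1.80 ± 1.691 · 2.4263 = -1.80 ± 4.10 = (-5.90, 2.30)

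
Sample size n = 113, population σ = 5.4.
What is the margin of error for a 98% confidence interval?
Margin of error = 1.18

Margin of error = z* · σ/√n
= 2.326 · 5.4/√113
= 2.326 · 5.4/10.6301
= 1.18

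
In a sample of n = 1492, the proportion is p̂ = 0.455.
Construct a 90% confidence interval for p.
(0.434, 0.476)

Proportion CI:
SE = √(p̂(1-p̂)/n) = √(0.455 · 0.545 / 1492) = 0.01289

z* = 1.645
Margin = z* · SE = 1.645 · 0.01289 = 0.0212

CI: 0.455 ± 0.0212 = (0.434, 0.476)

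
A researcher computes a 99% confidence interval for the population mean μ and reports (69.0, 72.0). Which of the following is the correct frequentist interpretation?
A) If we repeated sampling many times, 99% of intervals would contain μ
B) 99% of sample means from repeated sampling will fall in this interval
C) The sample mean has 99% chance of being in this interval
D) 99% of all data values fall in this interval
A

A) Correct — this is the frequentist long-run coverage interpretation.
B) Wrong — coverage applies to intervals containing μ, not to future x̄ values.
C) Wrong — x̄ is observed and sits in the interval by construction.
D) Wrong — a CI is about the parameter μ, not individual data values.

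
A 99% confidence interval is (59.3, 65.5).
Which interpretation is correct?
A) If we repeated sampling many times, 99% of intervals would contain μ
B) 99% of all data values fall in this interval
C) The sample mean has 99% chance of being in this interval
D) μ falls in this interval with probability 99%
A

A) Correct — this is the frequentist long-run coverage interpretation.
B) Wrong — a CI is about the parameter μ, not individual data values.
C) Wrong — x̄ is observed and sits in the interval by construction.
D) Wrong — μ is fixed; the randomness lives in the interval, not in μ.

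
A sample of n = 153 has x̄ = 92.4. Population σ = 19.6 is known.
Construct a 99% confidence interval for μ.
(88.32, 96.48)

z-interval (σ known):
z* = 2.576 for 99% confidence

Margin of error = z* · σ/√n = 2.576 · 19.6/√153 = 4.08

CI: (92.4 - 4.08, 92.4 + 4.08) = (88.32, 96.48)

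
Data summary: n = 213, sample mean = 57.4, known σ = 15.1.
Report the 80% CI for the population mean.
(56.07, 58.73)

z-interval (σ known):
z* = 1.282 for 80% confidence

Margin of error = z* · σ/√n = 1.282 · 15.1/√213 = 1.33

CI: (57.4 - 1.33, 57.4 + 1.33) = (56.07, 58.73)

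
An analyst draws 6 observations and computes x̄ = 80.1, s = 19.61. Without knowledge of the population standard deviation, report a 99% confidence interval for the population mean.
(47.82, 112.38)

t-interval (σ unknown):
df = n - 1 = 5
t* = 4.032 for 99% confidence

Margin of error = t* · s/√n = 4.032 · 19.61/√6 = 32.28

CI: (47.82, 112.38)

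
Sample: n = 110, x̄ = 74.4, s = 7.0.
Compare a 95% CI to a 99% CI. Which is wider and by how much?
99% CI is wider by 0.85

df = 109
95% CI: t* = 1.982, (73.08, 75.72), width = 2 · t* · s/√n = 2.65
99% CI: t* = 2.622, (72.65, 76.15), width = 2 · t* · s/√n = 3.50

The 99% CI is wider by 3.50 - 2.65 = 0.85.
Higher confidence requires a wider interval.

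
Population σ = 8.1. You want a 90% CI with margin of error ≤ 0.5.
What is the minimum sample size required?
n ≥ 711

For margin E ≤ 0.5:
n ≥ (z* · σ / E)²
n ≥ (1.645 · 8.1 / 0.5)²
n ≥ 710.17

Minimum n = 711 (rounding up)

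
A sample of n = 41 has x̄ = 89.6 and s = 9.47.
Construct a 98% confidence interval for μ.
(86.02, 93.18)

t-interval (σ unknown):
df = n - 1 = 40
t* = 2.423 for 98% confidence

Margin of error = t* · s/√n = 2.423 · 9.47/√41 = 3.58

CI: (86.02, 93.18)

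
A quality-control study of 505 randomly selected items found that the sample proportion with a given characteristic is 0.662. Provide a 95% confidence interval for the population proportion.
(0.621, 0.703)

Proportion CI:
SE = √(p̂(1-p̂)/n) = √(0.662 · 0.338 / 505) = 0.02105

z* = 1.960
Margin = z* · SE = 1.960 · 0.02105 = 0.0413

CI: 0.662 ± 0.0413 = (0.621, 0.703)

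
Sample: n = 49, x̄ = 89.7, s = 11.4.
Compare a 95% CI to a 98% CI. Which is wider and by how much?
98% CI is wider by 1.29

df = 48
95% CI: t* = 2.011, (86.42, 92.98), width = 2 · t* · s/√n = 6.55
98% CI: t* = 2.407, (85.78, 93.62), width = 2 · t* · s/√n = 7.84

The 98% CI is wider by 7.84 - 6.55 = 1.29.
Higher confidence requires a wider interval.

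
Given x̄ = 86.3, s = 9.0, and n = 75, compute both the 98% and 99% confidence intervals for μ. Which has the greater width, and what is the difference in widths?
99% CI is wider by 0.56

df = 74
98% CI: t* = 2.378, (83.83, 88.77), width = 2 · t* · s/√n = 4.94
99% CI: t* = 2.644, (83.55, 89.05), width = 2 · t* · s/√n = 5.50

The 99% CI is wider by 5.50 - 4.94 = 0.56.
Higher confidence requires a wider interval.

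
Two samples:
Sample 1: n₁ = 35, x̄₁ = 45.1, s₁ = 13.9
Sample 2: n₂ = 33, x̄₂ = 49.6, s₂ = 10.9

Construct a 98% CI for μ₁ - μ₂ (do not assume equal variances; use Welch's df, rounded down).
(-11.71, 2.71)

Difference: x̄₁ - x̄₂ = -4.50
SE = √(s₁²/n₁ + s₂²/n₂) = √(13.9²/35 + 10.9²/33) = 3.0200
df = 63.92 → 63 (Welch–Satterthwaite, rounded down)
t* = 2.387

CI: -4.50 ± 2.387 · 3.0200 = -4.50 ± 7.21 = (-11.71, 2.71)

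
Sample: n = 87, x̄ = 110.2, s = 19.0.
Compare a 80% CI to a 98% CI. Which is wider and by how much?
98% CI is wider by 4.40

df = 86
80% CI: t* = 1.291, (107.57, 112.83), width = 2 · t* · s/√n = 5.26
98% CI: t* = 2.370, (105.37, 115.03), width = 2 · t* · s/√n = 9.66

The 98% CI is wider by 9.66 - 5.26 = 4.40.
Higher confidence requires a wider interval.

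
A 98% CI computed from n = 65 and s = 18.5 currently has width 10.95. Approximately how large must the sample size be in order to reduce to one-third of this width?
n ≈ 585

CI width ∝ 1/√n
To reduce width by factor 3, need √n to grow by 3 → need 3² = 9 times as many samples.

Current: n = 65, width = 10.95
New: n = 585, width ≈ 3.57

Width reduced by factor of 10.95/3.57 = 3.07.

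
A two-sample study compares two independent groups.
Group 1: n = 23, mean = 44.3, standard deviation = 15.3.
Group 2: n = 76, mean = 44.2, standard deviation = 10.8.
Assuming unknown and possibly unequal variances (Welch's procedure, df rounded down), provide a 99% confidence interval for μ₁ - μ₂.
(-9.36, 9.56)

Difference: x̄₁ - x̄₂ = 0.10
SE = √(s₁²/n₁ + s₂²/n₂) = √(15.3²/23 + 10.8²/76) = 3.4224
df = 28.94 → 28 (Welch–Satterthwaite, rounded down)
t* = 2.763

CI: 0.10 ± 2.763 · 3.4224 = 0.10 ± 9.46 = (-9.36, 9.56)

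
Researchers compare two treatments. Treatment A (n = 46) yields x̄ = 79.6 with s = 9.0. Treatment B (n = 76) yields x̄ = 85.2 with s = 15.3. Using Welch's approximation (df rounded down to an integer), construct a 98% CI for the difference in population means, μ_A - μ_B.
(-10.79, -0.41)

Difference: x̄₁ - x̄₂ = -5.60
SE = √(s₁²/n₁ + s₂²/n₂) = √(9.0²/46 + 15.3²/76) = 2.2002
df = 119.94 → 119 (Welch–Satterthwaite, rounded down)
t* = 2.358

CI: -5.60 ± 2.358 · 2.2002 = -5.60 ± 5.19 = (-10.79, -0.41)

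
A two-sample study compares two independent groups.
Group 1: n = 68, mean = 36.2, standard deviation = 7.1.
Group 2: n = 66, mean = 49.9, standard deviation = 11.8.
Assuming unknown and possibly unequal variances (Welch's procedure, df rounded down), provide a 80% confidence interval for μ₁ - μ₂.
(-15.88, -11.52)

Difference: x̄₁ - x̄₂ = -13.70
SE = √(s₁²/n₁ + s₂²/n₂) = √(7.1²/68 + 11.8²/66) = 1.6885
df = 106.01 → 106 (Welch–Satterthwaite, rounded down)
t* = 1.290

CI: -13.70 ± 1.290 · 1.6885 = -13.70 ± 2.18 = (-15.88, -11.52)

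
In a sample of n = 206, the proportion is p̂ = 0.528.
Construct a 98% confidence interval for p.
(0.447, 0.609)

Proportion CI:
SE = √(p̂(1-p̂)/n) = √(0.528 · 0.472 / 206) = 0.03478

z* = 2.326
Margin = z* · SE = 2.326 · 0.03478 = 0.0809

CI: 0.528 ± 0.0809 = (0.447, 0.609)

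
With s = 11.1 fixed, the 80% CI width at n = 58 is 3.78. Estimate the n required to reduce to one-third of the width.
n ≈ 522

CI width ∝ 1/√n
To reduce width by factor 3, need √n to grow by 3 → need 3² = 9 times as many samples.

Current: n = 58, width = 3.78
New: n = 522, width ≈ 1.25

Width reduced by factor of 3.78/1.25 = 3.02.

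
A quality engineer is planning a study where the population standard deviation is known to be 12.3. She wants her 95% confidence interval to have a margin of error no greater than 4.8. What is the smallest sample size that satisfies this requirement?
n ≥ 26

For margin E ≤ 4.8:
n ≥ (z* · σ / E)²
n ≥ (1.960 · 12.3 / 4.8)²
n ≥ 25.23

Minimum n = 26 (rounding up)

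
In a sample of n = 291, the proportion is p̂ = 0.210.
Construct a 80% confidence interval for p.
(0.179, 0.241)

Proportion CI:
SE = √(p̂(1-p̂)/n) = √(0.210 · 0.790 / 291) = 0.02388

z* = 1.282
Margin = z* · SE = 1.282 · 0.02388 = 0.0306

CI: 0.210 ± 0.0306 = (0.179, 0.241)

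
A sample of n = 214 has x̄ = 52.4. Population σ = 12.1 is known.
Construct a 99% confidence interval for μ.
(50.27, 54.53)

z-interval (σ known):
z* = 2.576 for 99% confidence

Margin of error = z* · σ/√n = 2.576 · 12.1/√214 = 2.13

CI: (52.4 - 2.13, 52.4 + 2.13) = (50.27, 54.53)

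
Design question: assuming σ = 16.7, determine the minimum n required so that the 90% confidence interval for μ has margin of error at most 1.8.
n ≥ 233

For margin E ≤ 1.8:
n ≥ (z* · σ / E)²
n ≥ (1.645 · 16.7 / 1.8)²
n ≥ 232.93

Minimum n = 233 (rounding up)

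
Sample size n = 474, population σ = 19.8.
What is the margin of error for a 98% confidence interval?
Margin of error = 2.12

Margin of error = z* · σ/√n
= 2.326 · 19.8/√474
= 2.326 · 19.8/21.7715
= 2.12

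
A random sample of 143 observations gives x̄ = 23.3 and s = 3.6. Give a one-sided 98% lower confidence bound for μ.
μ ≥ 22.68

Lower bound (one-sided):
t* = 2.073 (one-sided for 98%)
Lower bound = x̄ - t* · s/√n = 23.3 - 2.073 · 3.6/√143 = 22.68

We are 98% confident that μ ≥ 22.68.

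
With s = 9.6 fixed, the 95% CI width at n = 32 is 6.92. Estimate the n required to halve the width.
n ≈ 128

CI width ∝ 1/√n
To reduce width by factor 2, need √n to grow by 2 → need 2² = 4 times as many samples.

Current: n = 32, width = 6.92
New: n = 128, width ≈ 3.36

Width reduced by factor of 6.92/3.36 = 2.06.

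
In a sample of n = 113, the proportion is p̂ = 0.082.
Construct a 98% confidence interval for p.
(0.022, 0.142)

Proportion CI:
SE = √(p̂(1-p̂)/n) = √(0.082 · 0.918 / 113) = 0.02581

z* = 2.326
Margin = z* · SE = 2.326 · 0.02581 = 0.0600

CI: 0.082 ± 0.0600 = (0.022, 0.142)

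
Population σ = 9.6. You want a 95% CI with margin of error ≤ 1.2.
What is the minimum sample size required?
n ≥ 246

For margin E ≤ 1.2:
n ≥ (z* · σ / E)²
n ≥ (1.960 · 9.6 / 1.2)²
n ≥ 245.86

Minimum n = 246 (rounding up)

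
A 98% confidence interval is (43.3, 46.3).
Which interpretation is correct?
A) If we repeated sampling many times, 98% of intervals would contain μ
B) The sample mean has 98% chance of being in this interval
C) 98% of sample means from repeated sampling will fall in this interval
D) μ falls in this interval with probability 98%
A

A) Correct — this is the frequentist long-run coverage interpretation.
B) Wrong — x̄ is observed and sits in the interval by construction.
C) Wrong — coverage applies to intervals containing μ, not to future x̄ values.
D) Wrong — μ is fixed; the randomness lives in the interval, not in μ.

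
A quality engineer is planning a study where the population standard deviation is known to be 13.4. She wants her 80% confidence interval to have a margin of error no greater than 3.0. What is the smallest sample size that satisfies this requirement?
n ≥ 33

For margin E ≤ 3.0:
n ≥ (z* · σ / E)²
n ≥ (1.282 · 13.4 / 3.0)²
n ≥ 32.79

Minimum n = 33 (rounding up)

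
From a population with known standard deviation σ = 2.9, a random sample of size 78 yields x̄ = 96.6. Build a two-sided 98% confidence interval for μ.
(95.84, 97.36)

z-interval (σ known):
z* = 2.326 for 98% confidence

Margin of error = z* · σ/√n = 2.326 · 2.9/√78 = 0.76

CI: (96.6 - 0.76, 96.6 + 0.76) = (95.84, 97.36)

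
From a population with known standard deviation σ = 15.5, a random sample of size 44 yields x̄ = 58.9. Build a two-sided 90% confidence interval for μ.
(55.06, 62.74)

z-interval (σ known):
z* = 1.645 for 90% confidence

Margin of error = z* · σ/√n = 1.645 · 15.5/√44 = 3.84

CI: (58.9 - 3.84, 58.9 + 3.84) = (55.06, 62.74)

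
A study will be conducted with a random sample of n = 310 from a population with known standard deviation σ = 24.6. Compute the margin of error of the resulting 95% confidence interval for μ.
Margin of error = 2.74

Margin of error = z* · σ/√n
= 1.960 · 24.6/√310
= 1.960 · 24.6/17.6068
= 2.74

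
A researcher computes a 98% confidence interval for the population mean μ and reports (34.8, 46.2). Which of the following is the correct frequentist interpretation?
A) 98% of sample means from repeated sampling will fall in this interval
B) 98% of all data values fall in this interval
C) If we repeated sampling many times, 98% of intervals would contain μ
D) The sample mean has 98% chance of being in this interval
C

A) Wrong — coverage applies to intervals containing μ, not to future x̄ values.
B) Wrong — a CI is about the parameter μ, not individual data values.
C) Correct — this is the frequentist long-run coverage interpretation.
D) Wrong — x̄ is observed and sits in the interval by construction.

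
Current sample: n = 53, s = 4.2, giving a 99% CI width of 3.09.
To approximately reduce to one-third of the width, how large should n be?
n ≈ 477

CI width ∝ 1/√n
To reduce width by factor 3, need √n to grow by 3 → need 3² = 9 times as many samples.

Current: n = 53, width = 3.09
New: n = 477, width ≈ 0.99

Width reduced by factor of 3.09/0.99 = 3.12.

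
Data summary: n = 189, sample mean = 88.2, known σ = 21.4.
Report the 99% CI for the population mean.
(84.19, 92.21)

z-interval (σ known):
z* = 2.576 for 99% confidence

Margin of error = z* · σ/√n = 2.576 · 21.4/√189 = 4.01

CI: (88.2 - 4.01, 88.2 + 4.01) = (84.19, 92.21)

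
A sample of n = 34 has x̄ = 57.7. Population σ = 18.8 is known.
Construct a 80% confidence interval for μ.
(53.57, 61.83)

z-interval (σ known):
z* = 1.282 for 80% confidence

Margin of error = z* · σ/√n = 1.282 · 18.8/√34 = 4.13

CI: (57.7 - 4.13, 57.7 + 4.13) = (53.57, 61.83)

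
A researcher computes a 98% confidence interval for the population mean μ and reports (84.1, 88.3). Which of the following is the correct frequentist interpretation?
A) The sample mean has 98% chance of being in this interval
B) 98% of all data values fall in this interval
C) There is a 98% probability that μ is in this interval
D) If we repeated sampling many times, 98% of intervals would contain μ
D

A) Wrong — x̄ is observed and sits in the interval by construction.
B) Wrong — a CI is about the parameter μ, not individual data values.
C) Wrong — μ is fixed; the randomness lives in the interval, not in μ.
D) Correct — this is the frequentist long-run coverage interpretation.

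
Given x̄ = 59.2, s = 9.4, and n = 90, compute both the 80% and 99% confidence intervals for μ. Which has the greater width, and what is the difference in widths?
99% CI is wider by 2.66

df = 89
80% CI: t* = 1.291, (57.92, 60.48), width = 2 · t* · s/√n = 2.56
99% CI: t* = 2.632, (56.59, 61.81), width = 2 · t* · s/√n = 5.22

The 99% CI is wider by 5.22 - 2.56 = 2.66.
Higher confidence requires a wider interval.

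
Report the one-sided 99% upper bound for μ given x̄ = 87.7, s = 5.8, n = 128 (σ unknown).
μ ≤ 88.91

Upper bound (one-sided):
t* = 2.356 (one-sided for 99%)
Upper bound = x̄ + t* · s/√n = 87.7 + 2.356 · 5.8/√128 = 88.91

We are 99% confident that μ ≤ 88.91.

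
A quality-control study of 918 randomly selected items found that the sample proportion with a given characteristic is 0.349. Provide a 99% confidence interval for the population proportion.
(0.308, 0.390)

Proportion CI:
SE = √(p̂(1-p̂)/n) = √(0.349 · 0.651 / 918) = 0.01573

z* = 2.576
Margin = z* · SE = 2.576 · 0.01573 = 0.0405

CI: 0.349 ± 0.0405 = (0.308, 0.390)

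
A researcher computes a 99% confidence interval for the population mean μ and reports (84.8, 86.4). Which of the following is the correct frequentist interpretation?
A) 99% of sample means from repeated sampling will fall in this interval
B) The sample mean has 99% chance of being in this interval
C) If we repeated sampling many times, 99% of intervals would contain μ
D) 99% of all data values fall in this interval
C

A) Wrong — coverage applies to intervals containing μ, not to future x̄ values.
B) Wrong — x̄ is observed and sits in the interval by construction.
C) Correct — this is the frequentist long-run coverage interpretation.
D) Wrong — a CI is about the parameter μ, not individual data values.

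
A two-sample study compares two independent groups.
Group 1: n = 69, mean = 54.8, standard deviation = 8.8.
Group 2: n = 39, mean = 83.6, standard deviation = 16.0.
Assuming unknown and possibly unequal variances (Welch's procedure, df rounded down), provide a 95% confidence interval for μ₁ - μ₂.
(-34.37, -23.23)

Difference: x̄₁ - x̄₂ = -28.80
SE = √(s₁²/n₁ + s₂²/n₂) = √(8.8²/69 + 16.0²/39) = 2.7724
df = 51.27 → 51 (Welch–Satterthwaite, rounded down)
t* = 2.008

CI: -28.80 ± 2.008 · 2.7724 = -28.80 ± 5.57 = (-34.37, -23.23)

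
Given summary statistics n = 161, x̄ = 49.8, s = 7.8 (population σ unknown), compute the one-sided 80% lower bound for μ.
μ ≥ 49.28

Lower bound (one-sided):
t* = 0.844 (one-sided for 80%)
Lower bound = x̄ - t* · s/√n = 49.8 - 0.844 · 7.8/√161 = 49.28

We are 80% confident that μ ≥ 49.28.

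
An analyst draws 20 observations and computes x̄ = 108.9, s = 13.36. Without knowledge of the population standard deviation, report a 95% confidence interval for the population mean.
(102.65, 115.15)

t-interval (σ unknown):
df = n - 1 = 19
t* = 2.093 for 95% confidence

Margin of error = t* · s/√n = 2.093 · 13.36/√20 = 6.25

CI: (102.65, 115.15)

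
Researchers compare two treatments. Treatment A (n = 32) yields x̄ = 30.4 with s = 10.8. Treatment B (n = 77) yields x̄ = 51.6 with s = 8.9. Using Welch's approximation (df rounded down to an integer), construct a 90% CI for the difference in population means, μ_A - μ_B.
(-24.83, -17.57)

Difference: x̄₁ - x̄₂ = -21.20
SE = √(s₁²/n₁ + s₂²/n₂) = √(10.8²/32 + 8.9²/77) = 2.1619
df = 49.36 → 49 (Welch–Satterthwaite, rounded down)
t* = 1.677

CI: -21.20 ± 1.677 · 2.1619 = -21.20 ± 3.63 = (-24.83, -17.57)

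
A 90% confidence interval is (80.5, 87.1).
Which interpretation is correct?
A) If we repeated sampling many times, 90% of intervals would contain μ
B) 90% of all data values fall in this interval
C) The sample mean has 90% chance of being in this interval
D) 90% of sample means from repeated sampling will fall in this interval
A

A) Correct — this is the frequentist long-run coverage interpretation.
B) Wrong — a CI is about the parameter μ, not individual data values.
C) Wrong — x̄ is observed and sits in the interval by construction.
D) Wrong — coverage applies to intervals containing μ, not to future x̄ values.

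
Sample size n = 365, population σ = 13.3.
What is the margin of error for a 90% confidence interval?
Margin of error = 1.15

Margin of error = z* · σ/√n
= 1.645 · 13.3/√365
= 1.645 · 13.3/19.1050
= 1.15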